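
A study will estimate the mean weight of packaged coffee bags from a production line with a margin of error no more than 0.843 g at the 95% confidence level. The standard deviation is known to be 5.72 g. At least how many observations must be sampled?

For a mean, the margin of error is E = z·σ/√n, so n = (zσ/E)².
At 95% confidence, z = 1.960.
n = (1.960 × 5.72 / 0.843)² = 176.87
Round up: n = 177.

n = 177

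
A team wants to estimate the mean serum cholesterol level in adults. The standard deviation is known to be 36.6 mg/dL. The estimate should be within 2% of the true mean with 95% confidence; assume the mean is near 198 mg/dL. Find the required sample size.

For a mean, the margin of error is E = z·σ/√n, so n = (zσ/E)².
At 95% confidence, z = 1.960.
E = 2% of 198 = 3.96 mg/dL.
n = (1.960 × 36.6 / 3.96)² = 328.16
Round up: n = 329.

329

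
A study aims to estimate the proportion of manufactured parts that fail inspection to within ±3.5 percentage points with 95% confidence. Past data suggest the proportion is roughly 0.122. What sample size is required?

For a proportion with margin E = 0.035 at 95% confidence, z = 1.960.
n = p̂(1−p̂)(z/E)² = 0.122 × 0.878 × (1.960/0.035)² = 335.92
Round up: n = 336.

336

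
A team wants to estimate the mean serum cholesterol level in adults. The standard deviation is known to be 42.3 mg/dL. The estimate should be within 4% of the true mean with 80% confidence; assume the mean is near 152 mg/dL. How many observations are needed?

80

For a mean, the margin of error is E = z·σ/√n, so n = (zσ/E)².
At 80% confidence, z = 1.282.
E = 4% of 152 = 6.08 mg/dL.
n = (1.282 × 42.3 / 6.08)² = 79.55
Round up: n = 80.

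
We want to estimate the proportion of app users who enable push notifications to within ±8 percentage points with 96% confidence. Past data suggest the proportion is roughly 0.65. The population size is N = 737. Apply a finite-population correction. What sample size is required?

125

For a proportion with margin E = 0.08 at 96% confidence, z = 2.054.
n = p̂(1−p̂)(z/E)² = 0.65 × 0.35 × (2.054/0.08)² = 149.97 — call this n₀.
Finite-population correction with N = 737: n = n₀ / (1 + (n₀−1)/N) = 149.97 / 1.202 = 124.77
Round up: n = 125.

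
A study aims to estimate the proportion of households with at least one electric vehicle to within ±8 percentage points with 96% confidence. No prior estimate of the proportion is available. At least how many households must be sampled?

165

For a proportion with margin E = 0.08 at 96% confidence, z = 2.054.
With no prior estimate, use p = 0.5, which maximizes p(1−p) at 0.25.
n = 0.25 × (z/E)² = 0.25 × (2.054/0.08)² = 164.80
Round up: n = 165.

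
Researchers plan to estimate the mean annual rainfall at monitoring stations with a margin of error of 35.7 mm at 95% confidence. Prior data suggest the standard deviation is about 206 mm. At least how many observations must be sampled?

128

For a mean, the margin of error is E = z·σ/√n, so n = (zσ/E)².
At 95% confidence, z = 1.960.
n = (1.960 × 206 / 35.7)² = 127.91
Round up: n = 128.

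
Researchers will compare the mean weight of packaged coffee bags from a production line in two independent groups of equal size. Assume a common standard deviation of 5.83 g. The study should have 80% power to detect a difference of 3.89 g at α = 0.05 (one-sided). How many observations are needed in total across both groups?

For two equal groups, n per group = 2·((z_α + z_β)·σ/δ)².
z_α = 1.645; z_β = 0.842 (power 80%).
n = 2 × (2.487 × 5.83 / 3.89)² = 2 × 13.89 = 27.78
Round up: n = 28 per group.
Total across both groups: 2 × 28 = 56.

56 total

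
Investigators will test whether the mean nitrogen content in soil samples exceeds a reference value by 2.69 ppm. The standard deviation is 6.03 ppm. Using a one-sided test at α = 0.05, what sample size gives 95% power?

55

For a one-sample z-test, n = ((z_α + z_β)·σ/δ)².
z_α = 1.645 (one-sided α = 0.05); z_β = 1.645 (power 95% → β = 0.05).
n = (3.290 × 6.03 / 2.69)² = 54.39
Round up: n = 55.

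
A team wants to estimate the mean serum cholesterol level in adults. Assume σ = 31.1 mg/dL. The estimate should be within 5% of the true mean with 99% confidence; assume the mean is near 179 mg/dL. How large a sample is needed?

81

For a mean, the margin of error is E = z·σ/√n, so n = (zσ/E)².
At 99% confidence, z = 2.576.
E = 5% of 179 = 8.95 mg/dL.
n = (2.576 × 31.1 / 8.95)² = 80.12
Round up: n = 81.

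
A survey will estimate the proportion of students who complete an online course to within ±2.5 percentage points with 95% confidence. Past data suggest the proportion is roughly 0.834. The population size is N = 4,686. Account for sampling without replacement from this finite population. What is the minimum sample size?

n = 721

For a proportion with margin E = 0.025 at 95% confidence, z = 1.960.
n = p̂(1−p̂)(z/E)² = 0.834 × 0.166 × (1.960/0.025)² = 850.95 — call this n₀.
Finite-population correction with N = 4,686: n = n₀ / (1 + (n₀−1)/N) = 850.95 / 1.181 = 720.53
Round up: n = 721.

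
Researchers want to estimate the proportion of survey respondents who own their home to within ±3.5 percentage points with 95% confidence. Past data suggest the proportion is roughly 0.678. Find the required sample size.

For a proportion with margin E = 0.035 at 95% confidence, z = 1.960.
n = p̂(1−p̂)(z/E)² = 0.678 × 0.322 × (1.960/0.035)² = 684.64
Round up: n = 685.

n = 685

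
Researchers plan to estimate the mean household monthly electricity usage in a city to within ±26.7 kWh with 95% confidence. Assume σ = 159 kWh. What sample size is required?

For a mean, the margin of error is E = z·σ/√n, so n = (zσ/E)².
At 95% confidence, z = 1.960.
n = (1.960 × 159 / 26.7)² = 136.23
Round up: n = 137.

n = 137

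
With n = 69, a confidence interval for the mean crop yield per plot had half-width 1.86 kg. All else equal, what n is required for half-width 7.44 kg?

Margin of error scales as 1/√n, so n₂ = n₁·(E₁/E₂)².
n₂ = 69 × (1.86/7.44)² = 69 × 0.0625 = 4.31
Round up: n₂ = 5.

5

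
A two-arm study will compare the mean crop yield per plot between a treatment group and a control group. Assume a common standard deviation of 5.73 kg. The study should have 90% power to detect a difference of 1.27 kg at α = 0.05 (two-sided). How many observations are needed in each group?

For two equal groups, n per group = 2·((z_{α/2} + z_β)·σ/δ)².
z_{α/2} = 1.960; z_β = 1.282 (power 90%).
n = 2 × (3.242 × 5.73 / 1.27)² = 2 × 213.96 = 427.92
Round up: n = 428 per group.

428 per group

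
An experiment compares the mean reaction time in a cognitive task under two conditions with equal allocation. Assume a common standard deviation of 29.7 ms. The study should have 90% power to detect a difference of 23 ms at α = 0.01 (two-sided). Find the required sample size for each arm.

50 per group

For two equal groups, n per group = 2·((z_{α/2} + z_β)·σ/δ)².
z_{α/2} = 2.576; z_β = 1.282 (power 90%).
n = 2 × (3.858 × 29.7 / 23)² = 2 × 24.82 = 49.64
Round up: n = 50 per group.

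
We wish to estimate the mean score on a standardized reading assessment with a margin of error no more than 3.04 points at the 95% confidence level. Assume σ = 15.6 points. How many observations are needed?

For a mean, the margin of error is E = z·σ/√n, so n = (zσ/E)².
At 95% confidence, z = 1.960.
n = (1.960 × 15.6 / 3.04)² = 101.16
Round up: n = 102.

102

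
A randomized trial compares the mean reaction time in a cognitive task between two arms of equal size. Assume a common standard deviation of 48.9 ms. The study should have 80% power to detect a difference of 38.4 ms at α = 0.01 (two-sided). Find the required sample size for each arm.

For two equal groups, n per group = 2·((z_{α/2} + z_β)·σ/δ)².
z_{α/2} = 2.576; z_β = 0.842 (power 80%).
n = 2 × (3.418 × 48.9 / 38.4)² = 2 × 18.95 = 37.90
Round up: n = 38 per group.

38 per group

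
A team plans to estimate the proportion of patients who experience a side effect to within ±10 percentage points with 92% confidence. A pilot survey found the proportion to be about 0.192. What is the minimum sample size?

48

For a proportion with margin E = 0.1 at 92% confidence, z = 1.751.
n = p̂(1−p̂)(z/E)² = 0.192 × 0.808 × (1.751/0.1)² = 47.56
Round up: n = 48.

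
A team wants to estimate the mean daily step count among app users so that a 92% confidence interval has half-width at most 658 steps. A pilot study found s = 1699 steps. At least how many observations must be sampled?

For a mean, the margin of error is E = z·σ/√n, so n = (zσ/E)².
At 92% confidence, z = 1.751.
n = (1.751 × 1699 / 658)² = 20.44
Round up: n = 21.

21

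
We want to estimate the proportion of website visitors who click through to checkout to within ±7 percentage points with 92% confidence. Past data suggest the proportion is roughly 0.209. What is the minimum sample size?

For a proportion with margin E = 0.07 at 92% confidence, z = 1.751.
n = p̂(1−p̂)(z/E)² = 0.209 × 0.791 × (1.751/0.07)² = 103.44
Round up: n = 104.

104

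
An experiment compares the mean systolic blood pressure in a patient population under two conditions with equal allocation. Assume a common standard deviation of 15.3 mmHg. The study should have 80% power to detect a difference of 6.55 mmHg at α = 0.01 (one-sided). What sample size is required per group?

For two equal groups, n per group = 2·((z_α + z_β)·σ/δ)².
z_α = 2.326; z_β = 0.842 (power 80%).
n = 2 × (3.168 × 15.3 / 6.55)² = 2 × 54.76 = 109.52
Round up: n = 110 per group.

110 per group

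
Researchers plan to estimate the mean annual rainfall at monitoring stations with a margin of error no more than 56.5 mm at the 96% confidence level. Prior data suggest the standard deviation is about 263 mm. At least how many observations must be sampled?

For a mean, the margin of error is E = z·σ/√n, so n = (zσ/E)².
At 96% confidence, z = 2.054.
n = (2.054 × 263 / 56.5)² = 91.41
Round up: n = 92.

n = 92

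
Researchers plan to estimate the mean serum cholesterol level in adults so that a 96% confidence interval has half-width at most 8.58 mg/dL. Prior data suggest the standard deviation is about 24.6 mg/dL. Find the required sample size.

35

For a mean, the margin of error is E = z·σ/√n, so n = (zσ/E)².
At 96% confidence, z = 2.054.
n = (2.054 × 24.6 / 8.58)² = 34.68
Round up: n = 35.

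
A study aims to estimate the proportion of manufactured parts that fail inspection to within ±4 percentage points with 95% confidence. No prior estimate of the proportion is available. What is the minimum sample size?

For a proportion with margin E = 0.04 at 95% confidence, z = 1.960.
With no prior estimate, use p = 0.5, which maximizes p(1−p) at 0.25.
n = 0.25 × (z/E)² = 0.25 × (1.960/0.04)² = 600.25
Round up: n = 601.

601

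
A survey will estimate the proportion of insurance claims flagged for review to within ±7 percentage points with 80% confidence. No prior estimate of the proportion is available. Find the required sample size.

n = 84

For a proportion with margin E = 0.07 at 80% confidence, z = 1.282.
With no prior estimate, use p = 0.5, which maximizes p(1−p) at 0.25.
n = 0.25 × (z/E)² = 0.25 × (1.282/0.07)² = 83.85
Round up: n = 84.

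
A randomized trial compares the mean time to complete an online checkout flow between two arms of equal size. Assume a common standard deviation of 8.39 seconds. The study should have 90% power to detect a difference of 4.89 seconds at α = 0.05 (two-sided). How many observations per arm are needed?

62 per group

For two equal groups, n per group = 2·((z_{α/2} + z_β)·σ/δ)².
z_{α/2} = 1.960; z_β = 1.282 (power 90%).
n = 2 × (3.242 × 8.39 / 4.89)² = 2 × 30.94 = 61.88
Round up: n = 62 per group.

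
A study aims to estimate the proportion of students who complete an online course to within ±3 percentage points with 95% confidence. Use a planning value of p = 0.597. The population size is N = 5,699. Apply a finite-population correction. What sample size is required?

871

For a proportion with margin E = 0.03 at 95% confidence, z = 1.960.
n = p̂(1−p̂)(z/E)² = 0.597 × 0.403 × (1.960/0.03)² = 1026.95 — call this n₀.
Finite-population correction with N = 5,699: n = n₀ / (1 + (n₀−1)/N) = 1026.95 / 1.18 = 870.30
Round up: n = 871.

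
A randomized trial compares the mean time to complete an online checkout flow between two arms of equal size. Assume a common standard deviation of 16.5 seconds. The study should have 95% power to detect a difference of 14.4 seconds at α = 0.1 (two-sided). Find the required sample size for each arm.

For two equal groups, n per group = 2·((z_{α/2} + z_β)·σ/δ)².
z_{α/2} = 1.645; z_β = 1.645 (power 95%).
n = 2 × (3.290 × 16.5 / 14.4)² = 2 × 14.21 = 28.42
Round up: n = 29 per group.

29 per group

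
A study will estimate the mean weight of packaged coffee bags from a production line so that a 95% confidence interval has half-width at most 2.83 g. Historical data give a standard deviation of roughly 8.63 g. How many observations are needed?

For a mean, the margin of error is E = z·σ/√n, so n = (zσ/E)².
At 95% confidence, z = 1.960.
n = (1.960 × 8.63 / 2.83)² = 35.72
Round up: n = 36.

36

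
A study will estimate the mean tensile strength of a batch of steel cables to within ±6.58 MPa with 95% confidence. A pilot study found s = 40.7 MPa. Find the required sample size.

For a mean, the margin of error is E = z·σ/√n, so n = (zσ/E)².
At 95% confidence, z = 1.960.
n = (1.960 × 40.7 / 6.58)² = 146.98
Round up: n = 147.

147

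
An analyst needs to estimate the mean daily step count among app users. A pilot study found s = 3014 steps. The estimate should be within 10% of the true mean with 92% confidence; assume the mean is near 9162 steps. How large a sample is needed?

For a mean, the margin of error is E = z·σ/√n, so n = (zσ/E)².
At 92% confidence, z = 1.751.
E = 10% of 9162 = 916.2 steps.
n = (1.751 × 3014 / 916.2)² = 33.18
Round up: n = 34.

34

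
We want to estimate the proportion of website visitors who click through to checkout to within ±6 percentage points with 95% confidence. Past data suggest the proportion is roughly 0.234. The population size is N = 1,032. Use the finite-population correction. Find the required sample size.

162

For a proportion with margin E = 0.06 at 95% confidence, z = 1.960.
n = p̂(1−p̂)(z/E)² = 0.234 × 0.766 × (1.960/0.06)² = 191.27 — call this n₀.
Finite-population correction with N = 1,032: n = n₀ / (1 + (n₀−1)/N) = 191.27 / 1.184 = 161.55
Round up: n = 162.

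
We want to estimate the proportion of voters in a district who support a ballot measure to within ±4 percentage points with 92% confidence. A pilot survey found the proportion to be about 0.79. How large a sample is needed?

318

For a proportion with margin E = 0.04 at 92% confidence, z = 1.751.
n = p̂(1−p̂)(z/E)² = 0.79 × 0.21 × (1.751/0.04)² = 317.91
Round up: n = 318.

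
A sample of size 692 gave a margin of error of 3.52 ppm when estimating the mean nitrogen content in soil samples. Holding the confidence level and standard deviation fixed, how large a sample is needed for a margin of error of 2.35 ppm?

Margin of error scales as 1/√n, so n₂ = n₁·(E₁/E₂)².
n₂ = 692 × (3.52/2.35)² = 692 × 2.244 = 1552.85
Round up: n₂ = 1553.

1553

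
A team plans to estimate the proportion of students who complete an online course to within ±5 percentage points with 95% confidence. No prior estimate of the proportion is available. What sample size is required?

For a proportion with margin E = 0.05 at 95% confidence, z = 1.960.
With no prior estimate, use p = 0.5, which maximizes p(1−p) at 0.25.
n = 0.25 × (z/E)² = 0.25 × (1.960/0.05)² = 384.16
Round up: n = 385.

385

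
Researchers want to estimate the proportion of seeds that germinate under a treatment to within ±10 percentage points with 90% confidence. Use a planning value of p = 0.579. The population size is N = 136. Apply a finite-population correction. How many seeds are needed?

n = 45

For a proportion with margin E = 0.1 at 90% confidence, z = 1.645.
n = p̂(1−p̂)(z/E)² = 0.579 × 0.421 × (1.645/0.1)² = 65.96 — call this n₀.
Finite-population correction with N = 136: n = n₀ / (1 + (n₀−1)/N) = 65.96 / 1.478 = 44.63
Round up: n = 45.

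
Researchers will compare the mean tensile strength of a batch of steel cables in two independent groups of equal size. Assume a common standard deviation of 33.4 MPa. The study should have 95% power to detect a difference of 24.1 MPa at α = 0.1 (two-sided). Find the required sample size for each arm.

42 per group

For two equal groups, n per group = 2·((z_{α/2} + z_β)·σ/δ)².
z_{α/2} = 1.645; z_β = 1.645 (power 95%).
n = 2 × (3.290 × 33.4 / 24.1)² = 2 × 20.79 = 41.58
Round up: n = 42 per group.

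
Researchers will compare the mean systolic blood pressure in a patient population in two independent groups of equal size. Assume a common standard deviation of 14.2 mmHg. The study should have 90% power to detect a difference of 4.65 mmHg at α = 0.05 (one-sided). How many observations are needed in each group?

160 per group

For two equal groups, n per group = 2·((z_α + z_β)·σ/δ)².
z_α = 1.645; z_β = 1.282 (power 90%).
n = 2 × (2.927 × 14.2 / 4.65)² = 2 × 79.89 = 159.78
Round up: n = 160 per group.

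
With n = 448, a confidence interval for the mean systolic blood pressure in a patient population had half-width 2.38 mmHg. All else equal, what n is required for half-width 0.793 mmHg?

Margin of error scales as 1/√n, so n₂ = n₁·(E₁/E₂)².
n₂ = 448 × (2.38/0.793)² = 448 × 9.008 = 4035.58
Round up: n₂ = 4036.

4036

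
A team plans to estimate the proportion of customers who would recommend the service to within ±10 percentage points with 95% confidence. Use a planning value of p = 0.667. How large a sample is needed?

For a proportion with margin E = 0.1 at 95% confidence, z = 1.960.
n = p̂(1−p̂)(z/E)² = 0.667 × 0.333 × (1.960/0.1)² = 85.33
Round up: n = 86.

86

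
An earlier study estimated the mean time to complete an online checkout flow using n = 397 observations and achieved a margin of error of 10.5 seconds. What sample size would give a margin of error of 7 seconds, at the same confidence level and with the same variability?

n = 894

Margin of error scales as 1/√n, so n₂ = n₁·(E₁/E₂)².
n₂ = 397 × (10.5/7)² = 397 × 2.25 = 893.25
Round up: n₂ = 894.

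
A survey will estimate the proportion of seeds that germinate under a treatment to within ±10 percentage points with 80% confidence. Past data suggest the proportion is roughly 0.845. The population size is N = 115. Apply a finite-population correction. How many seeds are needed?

19

For a proportion with margin E = 0.1 at 80% confidence, z = 1.282.
n = p̂(1−p̂)(z/E)² = 0.845 × 0.155 × (1.282/0.1)² = 21.53 — call this n₀.
Finite-population correction with N = 115: n = n₀ / (1 + (n₀−1)/N) = 21.53 / 1.179 = 18.26
Round up: n = 19.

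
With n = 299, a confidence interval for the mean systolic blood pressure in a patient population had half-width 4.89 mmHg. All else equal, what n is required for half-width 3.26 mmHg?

Margin of error scales as 1/√n, so n₂ = n₁·(E₁/E₂)².
n₂ = 299 × (4.89/3.26)² = 299 × 2.25 = 672.75
Round up: n₂ = 673.

673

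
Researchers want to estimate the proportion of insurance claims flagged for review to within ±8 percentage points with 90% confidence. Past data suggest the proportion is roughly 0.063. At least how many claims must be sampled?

25

For a proportion with margin E = 0.08 at 90% confidence, z = 1.645.
n = p̂(1−p̂)(z/E)² = 0.063 × 0.937 × (1.645/0.08)² = 24.96
Round up: n = 25.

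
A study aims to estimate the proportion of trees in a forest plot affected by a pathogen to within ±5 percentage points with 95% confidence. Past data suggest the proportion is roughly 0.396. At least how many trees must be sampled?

For a proportion with margin E = 0.05 at 95% confidence, z = 1.960.
n = p̂(1−p̂)(z/E)² = 0.396 × 0.604 × (1.960/0.05)² = 367.54
Round up: n = 368.

368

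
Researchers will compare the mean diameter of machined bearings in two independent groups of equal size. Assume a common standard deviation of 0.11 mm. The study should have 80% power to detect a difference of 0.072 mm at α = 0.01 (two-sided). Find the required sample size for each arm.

55 per group

For two equal groups, n per group = 2·((z_{α/2} + z_β)·σ/δ)².
z_{α/2} = 2.576; z_β = 0.842 (power 80%).
n = 2 × (3.418 × 0.11 / 0.072)² = 2 × 27.27 = 54.54
Round up: n = 55 per group.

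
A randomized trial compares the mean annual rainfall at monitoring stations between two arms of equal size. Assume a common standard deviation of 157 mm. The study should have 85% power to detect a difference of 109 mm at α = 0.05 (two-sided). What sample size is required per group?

38 per group

For two equal groups, n per group = 2·((z_{α/2} + z_β)·σ/δ)².
z_{α/2} = 1.960; z_β = 1.036 (power 85%).
n = 2 × (2.996 × 157 / 109)² = 2 × 18.62 = 37.24
Round up: n = 38 per group.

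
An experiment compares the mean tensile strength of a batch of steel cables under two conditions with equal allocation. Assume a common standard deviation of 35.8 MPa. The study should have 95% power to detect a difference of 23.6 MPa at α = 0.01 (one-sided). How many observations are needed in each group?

For two equal groups, n per group = 2·((z_α + z_β)·σ/δ)².
z_α = 2.326; z_β = 1.645 (power 95%).
n = 2 × (3.971 × 35.8 / 23.6)² = 2 × 36.29 = 72.58
Round up: n = 73 per group.

73 per group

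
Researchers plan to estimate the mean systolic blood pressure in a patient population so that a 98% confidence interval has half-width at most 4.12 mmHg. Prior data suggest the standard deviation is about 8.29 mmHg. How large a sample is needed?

n = 22

For a mean, the margin of error is E = z·σ/√n, so n = (zσ/E)².
At 98% confidence, z = 2.326.
n = (2.326 × 8.29 / 4.12)² = 21.90
Round up: n = 22.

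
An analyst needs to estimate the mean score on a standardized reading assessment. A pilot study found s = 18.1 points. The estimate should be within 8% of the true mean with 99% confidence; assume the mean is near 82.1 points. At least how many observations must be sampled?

n = 51

For a mean, the margin of error is E = z·σ/√n, so n = (zσ/E)².
At 99% confidence, z = 2.576.
E = 8% of 82.1 = 6.568 points.
n = (2.576 × 18.1 / 6.568)² = 50.39
Round up: n = 51.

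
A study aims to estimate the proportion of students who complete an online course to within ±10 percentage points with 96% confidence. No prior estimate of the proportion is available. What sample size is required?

106

For a proportion with margin E = 0.1 at 96% confidence, z = 2.054.
With no prior estimate, use p = 0.5, which maximizes p(1−p) at 0.25.
n = 0.25 × (z/E)² = 0.25 × (2.054/0.1)² = 105.47
Round up: n = 106.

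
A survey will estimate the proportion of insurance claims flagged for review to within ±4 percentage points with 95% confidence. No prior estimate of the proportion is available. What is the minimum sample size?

601

For a proportion with margin E = 0.04 at 95% confidence, z = 1.960.
With no prior estimate, use p = 0.5, which maximizes p(1−p) at 0.25.
n = 0.25 × (z/E)² = 0.25 × (1.960/0.04)² = 600.25
Round up: n = 601.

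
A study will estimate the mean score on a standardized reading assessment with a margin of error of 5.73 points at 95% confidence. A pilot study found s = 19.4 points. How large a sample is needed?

45

For a mean, the margin of error is E = z·σ/√n, so n = (zσ/E)².
At 95% confidence, z = 1.960.
n = (1.960 × 19.4 / 5.73)² = 44.04
Round up: n = 45.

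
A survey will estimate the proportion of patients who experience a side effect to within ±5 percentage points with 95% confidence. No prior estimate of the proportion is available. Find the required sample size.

For a proportion with margin E = 0.05 at 95% confidence, z = 1.960.
With no prior estimate, use p = 0.5, which maximizes p(1−p) at 0.25.
n = 0.25 × (z/E)² = 0.25 × (1.960/0.05)² = 384.16
Round up: n = 385.

n = 385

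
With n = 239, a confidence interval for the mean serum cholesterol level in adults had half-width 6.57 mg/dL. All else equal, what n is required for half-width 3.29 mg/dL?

Margin of error scales as 1/√n, so n₂ = n₁·(E₁/E₂)².
n₂ = 239 × (6.57/3.29)² = 239 × 3.988 = 953.13
Round up: n₂ = 954.

954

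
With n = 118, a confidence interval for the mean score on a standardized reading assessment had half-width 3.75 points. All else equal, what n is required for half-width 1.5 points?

Margin of error scales as 1/√n, so n₂ = n₁·(E₁/E₂)².
n₂ = 118 × (3.75/1.5)² = 118 × 6.25 = 737.50
Round up: n₂ = 738.

n = 738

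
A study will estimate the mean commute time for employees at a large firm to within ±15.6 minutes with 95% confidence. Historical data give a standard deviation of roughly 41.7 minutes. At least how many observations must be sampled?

28

For a mean, the margin of error is E = z·σ/√n, so n = (zσ/E)².
At 95% confidence, z = 1.960.
n = (1.960 × 41.7 / 15.6)² = 27.45
Round up: n = 28.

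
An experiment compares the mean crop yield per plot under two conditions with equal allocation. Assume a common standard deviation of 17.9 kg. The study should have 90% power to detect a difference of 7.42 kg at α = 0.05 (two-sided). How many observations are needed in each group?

123 per group

For two equal groups, n per group = 2·((z_{α/2} + z_β)·σ/δ)².
z_{α/2} = 1.960; z_β = 1.282 (power 90%).
n = 2 × (3.242 × 17.9 / 7.42)² = 2 × 61.17 = 122.34
Round up: n = 123 per group.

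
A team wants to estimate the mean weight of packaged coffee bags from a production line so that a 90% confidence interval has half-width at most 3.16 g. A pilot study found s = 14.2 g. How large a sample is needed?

For a mean, the margin of error is E = z·σ/√n, so n = (zσ/E)².
At 90% confidence, z = 1.645.
n = (1.645 × 14.2 / 3.16)² = 54.64
Round up: n = 55.

55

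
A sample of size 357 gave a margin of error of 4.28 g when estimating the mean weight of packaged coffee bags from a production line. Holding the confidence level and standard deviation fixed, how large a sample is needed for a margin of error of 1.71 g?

Margin of error scales as 1/√n, so n₂ = n₁·(E₁/E₂)².
n₂ = 357 × (4.28/1.71)² = 357 × 6.265 = 2236.61
Round up: n₂ = 2237.

2237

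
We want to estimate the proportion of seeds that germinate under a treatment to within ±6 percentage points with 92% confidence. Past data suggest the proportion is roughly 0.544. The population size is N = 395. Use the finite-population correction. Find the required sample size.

138

For a proportion with margin E = 0.06 at 92% confidence, z = 1.751.
n = p̂(1−p̂)(z/E)² = 0.544 × 0.456 × (1.751/0.06)² = 211.27 — call this n₀.
Finite-population correction with N = 395: n = n₀ / (1 + (n₀−1)/N) = 211.27 / 1.532 = 137.90
Round up: n = 138.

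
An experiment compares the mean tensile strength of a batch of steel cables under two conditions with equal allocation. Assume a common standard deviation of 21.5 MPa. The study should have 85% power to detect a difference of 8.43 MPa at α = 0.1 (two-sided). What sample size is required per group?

For two equal groups, n per group = 2·((z_{α/2} + z_β)·σ/δ)².
z_{α/2} = 1.645; z_β = 1.036 (power 85%).
n = 2 × (2.681 × 21.5 / 8.43)² = 2 × 46.75 = 93.50
Round up: n = 94 per group.

94 per group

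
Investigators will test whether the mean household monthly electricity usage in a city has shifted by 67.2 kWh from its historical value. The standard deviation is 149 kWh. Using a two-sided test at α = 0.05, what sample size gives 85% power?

For a one-sample z-test, n = ((z_{α/2} + z_β)·σ/δ)².
z_{α/2} = 1.960 (two-sided α = 0.05); z_β = 1.036 (power 85% → β = 0.15).
n = (2.996 × 149 / 67.2)² = 44.13
Round up: n = 45.

45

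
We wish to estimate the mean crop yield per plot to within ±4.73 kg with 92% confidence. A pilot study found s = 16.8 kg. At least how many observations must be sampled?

39

For a mean, the margin of error is E = z·σ/√n, so n = (zσ/E)².
At 92% confidence, z = 1.751.
n = (1.751 × 16.8 / 4.73)² = 38.68
Round up: n = 39.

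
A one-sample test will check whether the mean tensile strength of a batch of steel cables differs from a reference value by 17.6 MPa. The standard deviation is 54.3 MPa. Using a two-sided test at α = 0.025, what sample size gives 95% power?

For a one-sample z-test, n = ((z_{α/2} + z_β)·σ/δ)².
z_{α/2} = 2.241 (two-sided α = 0.025); z_β = 1.645 (power 95% → β = 0.05).
n = (3.886 × 54.3 / 17.6)² = 143.74
Round up: n = 144.

144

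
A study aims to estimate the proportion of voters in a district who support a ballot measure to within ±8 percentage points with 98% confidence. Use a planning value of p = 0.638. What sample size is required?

196

For a proportion with margin E = 0.08 at 98% confidence, z = 2.326.
n = p̂(1−p̂)(z/E)² = 0.638 × 0.362 × (2.326/0.08)² = 195.24
Round up: n = 196.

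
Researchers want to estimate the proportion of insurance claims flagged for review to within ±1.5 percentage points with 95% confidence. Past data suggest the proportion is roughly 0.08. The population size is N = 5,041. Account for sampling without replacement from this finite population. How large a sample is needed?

1007

For a proportion with margin E = 0.015 at 95% confidence, z = 1.960.
n = p̂(1−p̂)(z/E)² = 0.08 × 0.92 × (1.960/0.015)² = 1256.63 — call this n₀.
Finite-population correction with N = 5,041: n = n₀ / (1 + (n₀−1)/N) = 1256.63 / 1.249 = 1006.11
Round up: n = 1007.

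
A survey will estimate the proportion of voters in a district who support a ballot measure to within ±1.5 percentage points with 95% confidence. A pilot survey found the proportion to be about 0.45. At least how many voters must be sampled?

For a proportion with margin E = 0.015 at 95% confidence, z = 1.960.
n = p̂(1−p̂)(z/E)² = 0.45 × 0.55 × (1.960/0.015)² = 4225.76
Round up: n = 4226.

4226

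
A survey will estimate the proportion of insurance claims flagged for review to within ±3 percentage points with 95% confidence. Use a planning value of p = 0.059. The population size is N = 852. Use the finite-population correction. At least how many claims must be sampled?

186

For a proportion with margin E = 0.03 at 95% confidence, z = 1.960.
n = p̂(1−p̂)(z/E)² = 0.059 × 0.941 × (1.960/0.03)² = 236.98 — call this n₀.
Finite-population correction with N = 852: n = n₀ / (1 + (n₀−1)/N) = 236.98 / 1.277 = 185.58
Round up: n = 186.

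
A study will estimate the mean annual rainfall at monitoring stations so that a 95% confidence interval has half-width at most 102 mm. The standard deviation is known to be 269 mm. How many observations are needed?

For a mean, the margin of error is E = z·σ/√n, so n = (zσ/E)².
At 95% confidence, z = 1.960.
n = (1.960 × 269 / 102)² = 26.72
Round up: n = 27.

27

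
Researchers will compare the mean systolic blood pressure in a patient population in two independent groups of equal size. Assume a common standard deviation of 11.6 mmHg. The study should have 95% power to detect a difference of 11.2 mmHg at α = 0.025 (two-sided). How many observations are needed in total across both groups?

For two equal groups, n per group = 2·((z_{α/2} + z_β)·σ/δ)².
z_{α/2} = 2.241; z_β = 1.645 (power 95%).
n = 2 × (3.886 × 11.6 / 11.2)² = 2 × 16.20 = 32.40
Round up: n = 33 per group.
Total across both groups: 2 × 33 = 66.

66 total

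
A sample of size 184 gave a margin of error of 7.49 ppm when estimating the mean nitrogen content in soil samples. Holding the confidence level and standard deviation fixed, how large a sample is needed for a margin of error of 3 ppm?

Margin of error scales as 1/√n, so n₂ = n₁·(E₁/E₂)².
n₂ = 184 × (7.49/3)² = 184 × 6.233 = 1146.87
Round up: n₂ = 1147.

1147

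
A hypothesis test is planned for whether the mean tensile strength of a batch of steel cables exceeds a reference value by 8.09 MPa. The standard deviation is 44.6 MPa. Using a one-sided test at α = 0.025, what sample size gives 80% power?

n = 239

For a one-sample z-test, n = ((z_α + z_β)·σ/δ)².
z_α = 1.960 (one-sided α = 0.025); z_β = 0.842 (power 80% → β = 0.2).
n = (2.802 × 44.6 / 8.09)² = 238.62
Round up: n = 239.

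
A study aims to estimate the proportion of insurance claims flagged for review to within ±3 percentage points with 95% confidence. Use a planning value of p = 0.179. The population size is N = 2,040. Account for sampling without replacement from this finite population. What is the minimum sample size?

For a proportion with margin E = 0.03 at 95% confidence, z = 1.960.
n = p̂(1−p̂)(z/E)² = 0.179 × 0.821 × (1.960/0.03)² = 627.29 — call this n₀.
Finite-population correction with N = 2,040: n = n₀ / (1 + (n₀−1)/N) = 627.29 / 1.307 = 479.95
Round up: n = 480.

480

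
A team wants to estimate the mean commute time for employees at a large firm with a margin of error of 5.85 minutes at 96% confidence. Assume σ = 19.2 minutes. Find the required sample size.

46

For a mean, the margin of error is E = z·σ/√n, so n = (zσ/E)².
At 96% confidence, z = 2.054.
n = (2.054 × 19.2 / 5.85)² = 45.45
Round up: n = 46.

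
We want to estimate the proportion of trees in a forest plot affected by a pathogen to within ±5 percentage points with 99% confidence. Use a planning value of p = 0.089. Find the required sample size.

For a proportion with margin E = 0.05 at 99% confidence, z = 2.576.
n = p̂(1−p̂)(z/E)² = 0.089 × 0.911 × (2.576/0.05)² = 215.21
Round up: n = 216.

216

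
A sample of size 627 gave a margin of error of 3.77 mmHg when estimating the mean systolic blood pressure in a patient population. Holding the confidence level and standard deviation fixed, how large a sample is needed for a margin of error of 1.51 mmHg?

3909

Margin of error scales as 1/√n, so n₂ = n₁·(E₁/E₂)².
n₂ = 627 × (3.77/1.51)² = 627 × 6.233 = 3908.09
Round up: n₂ = 3909.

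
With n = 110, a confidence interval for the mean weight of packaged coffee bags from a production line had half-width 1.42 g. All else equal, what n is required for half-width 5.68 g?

7

Margin of error scales as 1/√n, so n₂ = n₁·(E₁/E₂)².
n₂ = 110 × (1.42/5.68)² = 110 × 0.0625 = 6.88
Round up: n₂ = 7.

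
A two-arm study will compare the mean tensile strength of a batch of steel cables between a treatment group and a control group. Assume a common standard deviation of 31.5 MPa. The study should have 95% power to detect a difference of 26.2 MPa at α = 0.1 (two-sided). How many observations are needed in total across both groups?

For two equal groups, n per group = 2·((z_{α/2} + z_β)·σ/δ)².
z_{α/2} = 1.645; z_β = 1.645 (power 95%).
n = 2 × (3.290 × 31.5 / 26.2)² = 2 × 15.65 = 31.30
Round up: n = 32 per group.
Total across both groups: 2 × 32 = 64.

64 total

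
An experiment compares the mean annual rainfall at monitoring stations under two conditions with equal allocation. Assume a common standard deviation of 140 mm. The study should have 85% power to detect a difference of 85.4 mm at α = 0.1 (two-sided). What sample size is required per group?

For two equal groups, n per group = 2·((z_{α/2} + z_β)·σ/δ)².
z_{α/2} = 1.645; z_β = 1.036 (power 85%).
n = 2 × (2.681 × 140 / 85.4)² = 2 × 19.32 = 38.64
Round up: n = 39 per group.

39 per group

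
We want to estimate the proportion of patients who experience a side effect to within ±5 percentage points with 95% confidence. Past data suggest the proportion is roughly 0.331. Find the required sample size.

341

For a proportion with margin E = 0.05 at 95% confidence, z = 1.960.
n = p̂(1−p̂)(z/E)² = 0.331 × 0.669 × (1.960/0.05)² = 340.27
Round up: n = 341.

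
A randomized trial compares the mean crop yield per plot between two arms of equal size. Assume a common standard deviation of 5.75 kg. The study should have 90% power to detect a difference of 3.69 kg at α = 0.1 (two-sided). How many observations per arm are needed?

42 per group

For two equal groups, n per group = 2·((z_{α/2} + z_β)·σ/δ)².
z_{α/2} = 1.645; z_β = 1.282 (power 90%).
n = 2 × (2.927 × 5.75 / 3.69)² = 2 × 20.80 = 41.60
Round up: n = 42 per group.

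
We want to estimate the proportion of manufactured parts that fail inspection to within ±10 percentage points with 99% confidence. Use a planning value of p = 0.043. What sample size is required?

28

For a proportion with margin E = 0.1 at 99% confidence, z = 2.576.
n = p̂(1−p̂)(z/E)² = 0.043 × 0.957 × (2.576/0.1)² = 27.31
Round up: n = 28.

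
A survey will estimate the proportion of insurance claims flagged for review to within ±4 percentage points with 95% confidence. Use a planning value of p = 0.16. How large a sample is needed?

323

For a proportion with margin E = 0.04 at 95% confidence, z = 1.960.
n = p̂(1−p̂)(z/E)² = 0.16 × 0.84 × (1.960/0.04)² = 322.69
Round up: n = 323.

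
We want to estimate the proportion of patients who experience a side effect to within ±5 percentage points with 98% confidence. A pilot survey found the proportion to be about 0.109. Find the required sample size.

211

For a proportion with margin E = 0.05 at 98% confidence, z = 2.326.
n = p̂(1−p̂)(z/E)² = 0.109 × 0.891 × (2.326/0.05)² = 210.18
Round up: n = 211.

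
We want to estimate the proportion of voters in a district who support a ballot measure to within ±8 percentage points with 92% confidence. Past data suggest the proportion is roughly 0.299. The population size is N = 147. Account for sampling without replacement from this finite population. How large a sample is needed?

For a proportion with margin E = 0.08 at 92% confidence, z = 1.751.
n = p̂(1−p̂)(z/E)² = 0.299 × 0.701 × (1.751/0.08)² = 100.41 — call this n₀.
Finite-population correction with N = 147: n = n₀ / (1 + (n₀−1)/N) = 100.41 / 1.676 = 59.91
Round up: n = 60.

60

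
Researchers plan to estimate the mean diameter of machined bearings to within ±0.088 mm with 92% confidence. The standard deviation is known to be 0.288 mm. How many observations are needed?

33

For a mean, the margin of error is E = z·σ/√n, so n = (zσ/E)².
At 92% confidence, z = 1.751.
n = (1.751 × 0.288 / 0.088)² = 32.84
Round up: n = 33.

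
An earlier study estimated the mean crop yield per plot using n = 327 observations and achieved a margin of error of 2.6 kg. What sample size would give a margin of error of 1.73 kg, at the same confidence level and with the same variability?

Margin of error scales as 1/√n, so n₂ = n₁·(E₁/E₂)².
n₂ = 327 × (2.6/1.73)² = 327 × 2.259 = 738.69
Round up: n₂ = 739.

739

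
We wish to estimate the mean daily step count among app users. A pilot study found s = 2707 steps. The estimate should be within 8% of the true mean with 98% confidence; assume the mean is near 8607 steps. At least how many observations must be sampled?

For a mean, the margin of error is E = z·σ/√n, so n = (zσ/E)².
At 98% confidence, z = 2.326.
E = 8% of 8607 = 688.6 steps.
n = (2.326 × 2707 / 688.6)² = 83.62
Round up: n = 84.

84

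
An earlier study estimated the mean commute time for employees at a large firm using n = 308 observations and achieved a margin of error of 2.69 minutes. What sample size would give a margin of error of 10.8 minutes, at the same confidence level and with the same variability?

Margin of error scales as 1/√n, so n₂ = n₁·(E₁/E₂)².
n₂ = 308 × (2.69/10.8)² = 308 × 0.06204 = 19.11
Round up: n₂ = 20.

20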